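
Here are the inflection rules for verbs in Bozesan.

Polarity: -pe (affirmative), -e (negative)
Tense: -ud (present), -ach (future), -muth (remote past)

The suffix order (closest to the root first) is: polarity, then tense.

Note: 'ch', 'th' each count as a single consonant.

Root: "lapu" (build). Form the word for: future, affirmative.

Attach polarity affirmative -pe → lapupe.
Attach tense future -ach → lapupeach.

lapupeach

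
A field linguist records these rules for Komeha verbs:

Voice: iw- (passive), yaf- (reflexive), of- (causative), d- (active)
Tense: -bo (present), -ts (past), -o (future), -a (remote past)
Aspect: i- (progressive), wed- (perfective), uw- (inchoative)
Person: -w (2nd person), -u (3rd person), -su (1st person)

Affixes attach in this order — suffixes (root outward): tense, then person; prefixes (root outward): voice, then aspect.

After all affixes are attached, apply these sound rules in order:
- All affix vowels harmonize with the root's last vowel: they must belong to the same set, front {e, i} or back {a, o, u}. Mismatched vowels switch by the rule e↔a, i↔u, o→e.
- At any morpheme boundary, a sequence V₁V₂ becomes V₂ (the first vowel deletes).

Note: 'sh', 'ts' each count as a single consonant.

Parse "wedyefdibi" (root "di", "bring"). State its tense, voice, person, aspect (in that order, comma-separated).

present, reflexive, 3rd person, perfective

Segment: wed-yaf-di-bo-u.
tense: -bo → present.
voice: yaf- → reflexive.
person: -u → 3rd person.
aspect: wed- → perfective.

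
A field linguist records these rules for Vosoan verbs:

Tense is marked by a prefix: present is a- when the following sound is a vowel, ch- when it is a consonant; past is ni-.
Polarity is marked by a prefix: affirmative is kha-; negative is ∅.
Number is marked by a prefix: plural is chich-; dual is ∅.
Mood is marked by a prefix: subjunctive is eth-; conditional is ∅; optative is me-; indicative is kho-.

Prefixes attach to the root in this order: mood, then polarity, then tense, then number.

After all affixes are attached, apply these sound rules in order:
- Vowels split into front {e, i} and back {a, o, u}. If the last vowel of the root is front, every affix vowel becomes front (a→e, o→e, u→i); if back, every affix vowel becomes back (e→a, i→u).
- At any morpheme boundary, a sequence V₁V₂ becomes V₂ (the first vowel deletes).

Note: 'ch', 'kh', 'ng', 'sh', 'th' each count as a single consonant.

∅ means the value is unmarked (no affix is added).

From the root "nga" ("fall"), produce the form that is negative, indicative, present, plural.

chuchchkhonga

Attach mood indicative kho- → khonga.
polarity = negative: zero marking, form stays khonga.
Attach tense present ch- (before consonant 'kh') → chkhonga.
Attach number plural chich- → chichchkhonga.
Apply vowel harmony: chichchkhonga → chuchchkhonga.
Vowel deletion: no change.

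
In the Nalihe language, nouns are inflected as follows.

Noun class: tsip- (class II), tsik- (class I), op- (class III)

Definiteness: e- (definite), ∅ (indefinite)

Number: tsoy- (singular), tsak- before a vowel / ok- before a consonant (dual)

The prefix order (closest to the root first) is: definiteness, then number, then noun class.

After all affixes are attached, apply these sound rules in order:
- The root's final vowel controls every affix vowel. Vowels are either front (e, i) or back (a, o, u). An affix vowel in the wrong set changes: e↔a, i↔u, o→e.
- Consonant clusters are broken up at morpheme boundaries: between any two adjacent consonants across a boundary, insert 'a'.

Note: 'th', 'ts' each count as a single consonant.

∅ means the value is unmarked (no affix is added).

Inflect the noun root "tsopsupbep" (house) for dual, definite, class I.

Attach definiteness definite e- → etsopsupbep.
Attach number dual tsak- (before vowel 'e') → tsaketsopsupbep.
Attach noun class class I tsik- → tsiktsaketsopsupbep.
Apply vowel harmony: tsiktsaketsopsupbep → tsiktseketsopsupbep.
Apply epenthesis: tsiktseketsopsupbep → tsikatseketsopsupbep.

tsikatseketsopsupbep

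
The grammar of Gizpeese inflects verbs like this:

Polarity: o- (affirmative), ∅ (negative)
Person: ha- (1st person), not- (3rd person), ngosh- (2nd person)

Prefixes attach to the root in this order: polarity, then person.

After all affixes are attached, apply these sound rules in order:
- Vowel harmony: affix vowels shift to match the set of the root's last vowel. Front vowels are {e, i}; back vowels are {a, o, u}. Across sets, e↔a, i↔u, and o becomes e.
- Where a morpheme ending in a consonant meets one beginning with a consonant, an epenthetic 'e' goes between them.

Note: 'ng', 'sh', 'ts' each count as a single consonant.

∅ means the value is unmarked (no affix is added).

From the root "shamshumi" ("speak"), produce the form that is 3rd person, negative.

polarity = negative: zero marking, form stays shamshumi.
Attach person 3rd person not- → notshamshumi.
Apply vowel harmony: notshamshumi → netshamshumi.
Apply epenthesis: netshamshumi → neteshamshumi.

neteshamshumi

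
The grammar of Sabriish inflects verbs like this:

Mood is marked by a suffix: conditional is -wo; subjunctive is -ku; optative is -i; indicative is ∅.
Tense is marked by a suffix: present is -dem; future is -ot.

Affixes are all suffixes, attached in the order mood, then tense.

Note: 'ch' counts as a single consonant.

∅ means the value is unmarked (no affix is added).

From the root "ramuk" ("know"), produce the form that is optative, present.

Attach mood optative -i → ramuki.
Attach tense present -dem → ramukidem.

ramukidem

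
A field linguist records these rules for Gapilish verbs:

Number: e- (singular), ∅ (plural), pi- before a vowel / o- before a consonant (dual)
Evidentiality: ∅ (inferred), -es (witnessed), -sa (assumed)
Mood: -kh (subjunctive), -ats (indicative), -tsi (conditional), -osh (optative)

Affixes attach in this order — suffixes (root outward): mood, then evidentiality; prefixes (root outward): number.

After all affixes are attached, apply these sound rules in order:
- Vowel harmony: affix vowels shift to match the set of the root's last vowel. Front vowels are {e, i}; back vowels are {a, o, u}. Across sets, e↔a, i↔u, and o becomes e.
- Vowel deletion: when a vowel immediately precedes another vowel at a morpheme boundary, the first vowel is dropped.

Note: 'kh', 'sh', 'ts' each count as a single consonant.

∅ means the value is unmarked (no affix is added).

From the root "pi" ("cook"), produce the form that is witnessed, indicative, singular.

epetses

Attach mood indicative -ats → piats.
Attach evidentiality witnessed -es → piatses.
Attach number singular e- → epiatses.
Apply vowel harmony: epiatses → epietses.
Apply vowel deletion: epietses → epetses.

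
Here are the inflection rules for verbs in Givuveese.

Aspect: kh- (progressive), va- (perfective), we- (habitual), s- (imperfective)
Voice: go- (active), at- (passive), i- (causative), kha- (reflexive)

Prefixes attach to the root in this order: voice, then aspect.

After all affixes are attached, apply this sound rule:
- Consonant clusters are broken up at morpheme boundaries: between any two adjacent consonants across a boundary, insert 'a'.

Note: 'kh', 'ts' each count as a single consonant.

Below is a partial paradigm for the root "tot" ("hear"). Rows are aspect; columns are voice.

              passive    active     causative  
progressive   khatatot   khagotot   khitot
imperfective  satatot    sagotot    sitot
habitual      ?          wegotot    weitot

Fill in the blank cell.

Attach voice passive at- → attot.
Attach aspect habitual we- → weattot.
Apply epenthesis: weattot → weatatot.

weatatot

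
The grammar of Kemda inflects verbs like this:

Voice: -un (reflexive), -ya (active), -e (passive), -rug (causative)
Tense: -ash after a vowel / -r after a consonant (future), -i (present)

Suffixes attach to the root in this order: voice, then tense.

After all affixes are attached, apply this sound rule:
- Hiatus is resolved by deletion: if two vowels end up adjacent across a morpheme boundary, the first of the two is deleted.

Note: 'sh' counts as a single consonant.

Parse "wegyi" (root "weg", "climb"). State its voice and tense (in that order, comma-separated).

active, present

Segment: weg-ya-i.
voice: -ya → active.
tense: -i → present.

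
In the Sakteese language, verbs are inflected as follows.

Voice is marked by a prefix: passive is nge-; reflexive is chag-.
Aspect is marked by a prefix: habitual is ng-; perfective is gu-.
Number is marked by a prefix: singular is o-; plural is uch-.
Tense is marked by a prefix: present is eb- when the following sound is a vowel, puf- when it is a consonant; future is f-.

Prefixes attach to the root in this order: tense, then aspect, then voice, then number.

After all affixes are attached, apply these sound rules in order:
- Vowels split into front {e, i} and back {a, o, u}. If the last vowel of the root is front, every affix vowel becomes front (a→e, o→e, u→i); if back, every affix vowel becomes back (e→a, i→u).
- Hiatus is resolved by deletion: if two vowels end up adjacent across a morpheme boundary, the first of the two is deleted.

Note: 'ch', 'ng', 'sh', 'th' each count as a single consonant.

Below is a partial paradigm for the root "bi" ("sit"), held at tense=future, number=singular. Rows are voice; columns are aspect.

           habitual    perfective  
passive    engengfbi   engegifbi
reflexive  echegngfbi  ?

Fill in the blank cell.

echeggifbi

Attach tense future f- → fbi.
Attach aspect perfective gu- → gufbi.
Attach voice reflexive chag- → chaggufbi.
Attach number singular o- → ochaggufbi.
Apply vowel harmony: ochaggufbi → echeggifbi.
Vowel deletion: no change.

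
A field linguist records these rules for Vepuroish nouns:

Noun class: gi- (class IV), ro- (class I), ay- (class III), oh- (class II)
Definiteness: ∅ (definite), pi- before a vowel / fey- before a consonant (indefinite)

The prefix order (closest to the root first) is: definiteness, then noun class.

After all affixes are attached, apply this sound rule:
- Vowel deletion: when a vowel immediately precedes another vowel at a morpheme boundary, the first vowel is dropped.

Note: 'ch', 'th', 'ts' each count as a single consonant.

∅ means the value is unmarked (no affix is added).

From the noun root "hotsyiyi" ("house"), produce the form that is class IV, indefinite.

Attach definiteness indefinite fey- (before consonant 'h') → feyhotsyiyi.
Attach noun class class IV gi- → gifeyhotsyiyi.
Vowel deletion: no change.

gifeyhotsyiyi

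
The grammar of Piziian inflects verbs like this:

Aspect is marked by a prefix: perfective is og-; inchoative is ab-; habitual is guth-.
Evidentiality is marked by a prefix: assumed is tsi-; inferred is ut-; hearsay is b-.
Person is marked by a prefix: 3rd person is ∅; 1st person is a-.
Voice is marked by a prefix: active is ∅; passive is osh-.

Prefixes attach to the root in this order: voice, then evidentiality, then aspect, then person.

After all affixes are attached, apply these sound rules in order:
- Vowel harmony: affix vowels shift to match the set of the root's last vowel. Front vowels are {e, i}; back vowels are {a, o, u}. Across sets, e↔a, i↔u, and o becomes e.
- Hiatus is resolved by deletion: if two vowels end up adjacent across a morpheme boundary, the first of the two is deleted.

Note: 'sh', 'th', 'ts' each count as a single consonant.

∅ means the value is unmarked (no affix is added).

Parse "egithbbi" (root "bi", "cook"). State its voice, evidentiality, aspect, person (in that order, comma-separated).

Segment: a-guth-b-bi.
voice: ∅ → active.
evidentiality: b- → hearsay.
aspect: guth- → habitual.
person: a- → 1st person.

active, hearsay, habitual, 1st person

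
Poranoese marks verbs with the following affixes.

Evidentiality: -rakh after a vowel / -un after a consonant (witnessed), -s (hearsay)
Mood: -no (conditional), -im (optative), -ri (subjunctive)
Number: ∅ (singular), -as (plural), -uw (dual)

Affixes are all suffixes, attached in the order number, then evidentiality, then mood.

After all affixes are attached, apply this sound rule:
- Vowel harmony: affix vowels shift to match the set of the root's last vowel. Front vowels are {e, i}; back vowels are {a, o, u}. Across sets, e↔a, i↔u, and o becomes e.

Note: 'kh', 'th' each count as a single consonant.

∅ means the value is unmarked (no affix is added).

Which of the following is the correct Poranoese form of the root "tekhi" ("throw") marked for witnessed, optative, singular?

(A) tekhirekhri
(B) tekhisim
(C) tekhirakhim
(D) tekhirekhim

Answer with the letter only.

D

number = singular: zero marking, form stays tekhi.
Attach evidentiality witnessed -rakh (after vowel 'i') → tekhirakh.
Attach mood optative -im → tekhirakhim.
Apply vowel harmony: tekhirakhim → tekhirekhim.
So the correct form is tekhirekhim, option (D).
(A) tekhirekhri is wrong: it uses subjunctive instead of optative for mood.
(C) tekhirakhim is wrong: it fails to apply the sound rule(s).
(B) tekhisim is wrong: it uses hearsay instead of witnessed for evidentiality.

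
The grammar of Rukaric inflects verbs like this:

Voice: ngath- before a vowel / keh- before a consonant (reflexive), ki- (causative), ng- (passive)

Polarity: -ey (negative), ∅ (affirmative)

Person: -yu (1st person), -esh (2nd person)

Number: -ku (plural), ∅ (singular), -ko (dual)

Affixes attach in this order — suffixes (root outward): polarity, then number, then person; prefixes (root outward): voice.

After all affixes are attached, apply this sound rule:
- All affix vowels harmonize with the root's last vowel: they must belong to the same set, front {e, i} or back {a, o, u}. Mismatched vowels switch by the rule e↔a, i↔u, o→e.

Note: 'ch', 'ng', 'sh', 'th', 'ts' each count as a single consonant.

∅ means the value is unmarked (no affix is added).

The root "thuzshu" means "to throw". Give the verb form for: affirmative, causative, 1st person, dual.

kuthuzshukoyu

polarity = affirmative: zero marking, form stays thuzshu.
Attach number dual -ko → thuzshuko.
Attach person 1st person -yu → thuzshukoyu.
Attach voice causative ki- → kithuzshukoyu.
Apply vowel harmony: kithuzshukoyu → kuthuzshukoyu.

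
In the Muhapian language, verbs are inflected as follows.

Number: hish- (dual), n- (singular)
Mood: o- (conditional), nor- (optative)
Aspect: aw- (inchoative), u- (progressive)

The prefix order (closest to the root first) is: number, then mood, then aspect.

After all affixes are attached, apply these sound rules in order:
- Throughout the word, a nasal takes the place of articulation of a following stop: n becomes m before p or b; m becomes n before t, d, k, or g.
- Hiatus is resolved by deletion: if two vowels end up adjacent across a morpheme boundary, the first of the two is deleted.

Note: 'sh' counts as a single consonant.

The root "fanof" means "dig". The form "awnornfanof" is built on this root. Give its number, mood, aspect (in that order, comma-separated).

Segment: aw-nor-n-fanof.
number: n- → singular.
mood: nor- → optative.
aspect: aw- → inchoative.

singular, optative, inchoative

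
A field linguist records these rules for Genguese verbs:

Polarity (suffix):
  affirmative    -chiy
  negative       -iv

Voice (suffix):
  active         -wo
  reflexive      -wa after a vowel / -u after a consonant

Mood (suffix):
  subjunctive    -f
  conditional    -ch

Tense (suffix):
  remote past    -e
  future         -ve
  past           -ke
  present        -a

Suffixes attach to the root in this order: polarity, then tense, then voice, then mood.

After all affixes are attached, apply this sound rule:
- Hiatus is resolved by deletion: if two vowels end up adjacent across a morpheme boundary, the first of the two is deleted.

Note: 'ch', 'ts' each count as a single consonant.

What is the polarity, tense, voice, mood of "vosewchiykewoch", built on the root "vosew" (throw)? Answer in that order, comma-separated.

affirmative, past, active, conditional

Segment: vosew-chiy-ke-wo-ch.
polarity: -chiy → affirmative.
tense: -ke → past.
voice: -wo → active.
mood: -ch → conditional.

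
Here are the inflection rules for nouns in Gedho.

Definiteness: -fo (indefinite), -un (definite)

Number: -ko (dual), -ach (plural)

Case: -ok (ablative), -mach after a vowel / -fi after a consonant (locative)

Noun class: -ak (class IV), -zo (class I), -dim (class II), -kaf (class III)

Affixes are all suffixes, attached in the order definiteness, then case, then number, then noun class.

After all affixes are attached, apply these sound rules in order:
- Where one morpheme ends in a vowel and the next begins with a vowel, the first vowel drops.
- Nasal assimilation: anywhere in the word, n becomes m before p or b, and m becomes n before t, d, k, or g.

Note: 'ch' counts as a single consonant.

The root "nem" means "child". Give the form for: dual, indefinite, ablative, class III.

Attach definiteness indefinite -fo → nemfo.
Attach case ablative -ok → nemfook.
Attach number dual -ko → nemfookko.
Attach noun class class III -kaf → nemfookkokaf.
Apply vowel deletion: nemfookkokaf → nemfokkokaf.
Nasal assimilation: no change.

nemfokkokaf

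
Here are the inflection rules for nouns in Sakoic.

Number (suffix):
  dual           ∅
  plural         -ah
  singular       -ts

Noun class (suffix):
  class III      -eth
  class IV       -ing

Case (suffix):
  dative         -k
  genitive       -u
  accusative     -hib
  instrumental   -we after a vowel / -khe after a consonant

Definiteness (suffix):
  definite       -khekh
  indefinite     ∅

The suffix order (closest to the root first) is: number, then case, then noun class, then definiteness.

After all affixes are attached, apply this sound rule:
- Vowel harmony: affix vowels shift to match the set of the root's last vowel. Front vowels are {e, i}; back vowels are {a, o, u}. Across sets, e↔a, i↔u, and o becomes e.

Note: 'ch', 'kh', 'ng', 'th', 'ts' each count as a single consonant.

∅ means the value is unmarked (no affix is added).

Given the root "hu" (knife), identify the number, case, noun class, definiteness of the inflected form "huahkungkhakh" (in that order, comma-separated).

plural, dative, class IV, definite

Segment: hu-ah-k-ing-khekh.
number: -ah → plural.
case: -k → dative.
noun class: -ing → class IV.
definiteness: -khekh → definite.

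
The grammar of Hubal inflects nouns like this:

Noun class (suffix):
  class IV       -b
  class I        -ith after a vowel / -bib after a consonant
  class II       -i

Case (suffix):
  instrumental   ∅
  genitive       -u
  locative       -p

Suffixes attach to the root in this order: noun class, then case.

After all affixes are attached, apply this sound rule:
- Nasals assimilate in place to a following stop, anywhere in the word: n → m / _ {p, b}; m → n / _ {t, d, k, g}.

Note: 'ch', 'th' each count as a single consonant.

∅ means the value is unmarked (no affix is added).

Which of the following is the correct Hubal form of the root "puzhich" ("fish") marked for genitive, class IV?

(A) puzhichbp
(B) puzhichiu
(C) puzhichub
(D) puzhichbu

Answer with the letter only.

D

Attach noun class class IV -b → puzhichb.
Attach case genitive -u → puzhichbu.
Nasal assimilation: no change.
So the correct form is puzhichbu, option (D).
(A) puzhichbp is wrong: it uses locative instead of genitive for case.
(C) puzhichub is wrong: it has the affixes in the wrong order.
(B) puzhichiu is wrong: it uses class II instead of class IV for noun class.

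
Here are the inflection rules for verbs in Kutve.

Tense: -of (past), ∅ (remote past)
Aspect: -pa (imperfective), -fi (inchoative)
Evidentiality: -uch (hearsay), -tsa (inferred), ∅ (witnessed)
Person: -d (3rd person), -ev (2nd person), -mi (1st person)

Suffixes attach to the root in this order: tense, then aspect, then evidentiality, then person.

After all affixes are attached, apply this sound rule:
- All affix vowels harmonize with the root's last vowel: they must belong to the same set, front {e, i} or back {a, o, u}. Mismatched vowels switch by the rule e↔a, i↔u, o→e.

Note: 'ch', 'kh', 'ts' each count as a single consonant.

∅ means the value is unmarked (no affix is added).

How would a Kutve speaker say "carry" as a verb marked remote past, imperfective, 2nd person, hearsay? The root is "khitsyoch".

tense = remote past: zero marking, form stays khitsyoch.
Attach aspect imperfective -pa → khitsyochpa.
Attach evidentiality hearsay -uch → khitsyochpauch.
Attach person 2nd person -ev → khitsyochpauchev.
Apply vowel harmony: khitsyochpauchev → khitsyochpauchav.

khitsyochpauchav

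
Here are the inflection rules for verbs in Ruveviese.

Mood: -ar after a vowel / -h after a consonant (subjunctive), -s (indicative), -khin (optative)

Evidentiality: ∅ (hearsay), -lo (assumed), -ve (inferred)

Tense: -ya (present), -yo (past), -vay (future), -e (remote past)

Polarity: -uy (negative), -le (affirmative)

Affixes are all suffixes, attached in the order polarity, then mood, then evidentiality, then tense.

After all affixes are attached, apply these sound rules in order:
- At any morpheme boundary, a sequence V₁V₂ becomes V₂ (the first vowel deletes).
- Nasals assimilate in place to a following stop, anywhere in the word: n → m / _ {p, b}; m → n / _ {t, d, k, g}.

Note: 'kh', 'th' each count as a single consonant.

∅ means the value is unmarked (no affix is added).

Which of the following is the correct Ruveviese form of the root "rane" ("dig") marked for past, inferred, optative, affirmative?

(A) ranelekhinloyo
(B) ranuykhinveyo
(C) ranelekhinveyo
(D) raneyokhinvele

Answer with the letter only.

C

Attach polarity affirmative -le → ranele.
Attach mood optative -khin → ranelekhin.
Attach evidentiality inferred -ve → ranelekhinve.
Attach tense past -yo → ranelekhinveyo.
Vowel deletion: no change.
Nasal assimilation: no change.
So the correct form is ranelekhinveyo, option (C).
(A) ranelekhinloyo is wrong: it uses assumed instead of inferred for evidentiality.
(D) raneyokhinvele is wrong: it has the affixes in the wrong order.
(B) ranuykhinveyo is wrong: it uses negative instead of affirmative for polarity.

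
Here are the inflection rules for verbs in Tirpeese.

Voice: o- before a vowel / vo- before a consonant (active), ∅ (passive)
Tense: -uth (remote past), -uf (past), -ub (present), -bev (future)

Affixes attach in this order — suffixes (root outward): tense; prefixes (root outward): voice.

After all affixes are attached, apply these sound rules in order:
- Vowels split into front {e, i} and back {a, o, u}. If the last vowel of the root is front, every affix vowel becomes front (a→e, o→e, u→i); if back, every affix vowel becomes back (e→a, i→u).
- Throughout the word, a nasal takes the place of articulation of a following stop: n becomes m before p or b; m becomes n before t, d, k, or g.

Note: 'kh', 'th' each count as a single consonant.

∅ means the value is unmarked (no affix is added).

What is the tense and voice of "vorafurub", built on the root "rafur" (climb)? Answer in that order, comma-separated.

Segment: vo-rafur-ub.
tense: -ub → present.
voice: o/vo- → active.

present, active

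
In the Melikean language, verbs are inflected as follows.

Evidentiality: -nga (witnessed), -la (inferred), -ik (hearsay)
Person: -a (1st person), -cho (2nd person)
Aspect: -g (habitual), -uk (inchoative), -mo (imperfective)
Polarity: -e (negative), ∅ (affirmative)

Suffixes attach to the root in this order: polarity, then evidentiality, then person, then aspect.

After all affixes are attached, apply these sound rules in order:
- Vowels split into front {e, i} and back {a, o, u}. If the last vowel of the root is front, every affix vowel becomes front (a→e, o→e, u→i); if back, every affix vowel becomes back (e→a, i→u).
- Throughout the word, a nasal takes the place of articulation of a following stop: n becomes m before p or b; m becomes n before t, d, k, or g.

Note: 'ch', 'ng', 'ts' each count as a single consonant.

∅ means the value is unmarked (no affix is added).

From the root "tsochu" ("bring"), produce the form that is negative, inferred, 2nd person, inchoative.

Attach polarity negative -e → tsochue.
Attach evidentiality inferred -la → tsochuela.
Attach person 2nd person -cho → tsochuelacho.
Attach aspect inchoative -uk → tsochuelachouk.
Apply vowel harmony: tsochuelachouk → tsochualachouk.
Nasal assimilation: no change.

tsochualachouk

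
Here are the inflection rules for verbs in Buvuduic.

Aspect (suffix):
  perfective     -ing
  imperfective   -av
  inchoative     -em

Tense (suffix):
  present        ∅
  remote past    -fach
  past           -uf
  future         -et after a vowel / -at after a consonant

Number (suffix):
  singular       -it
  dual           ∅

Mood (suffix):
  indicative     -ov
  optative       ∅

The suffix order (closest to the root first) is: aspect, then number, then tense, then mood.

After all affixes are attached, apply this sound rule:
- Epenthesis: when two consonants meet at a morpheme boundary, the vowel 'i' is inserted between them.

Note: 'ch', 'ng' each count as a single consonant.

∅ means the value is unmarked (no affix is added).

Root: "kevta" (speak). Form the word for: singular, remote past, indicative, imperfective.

kevtaavitifachov

Attach aspect imperfective -av → kevtaav.
Attach number singular -it → kevtaavit.
Attach tense remote past -fach → kevtaavitfach.
Attach mood indicative -ov → kevtaavitfachov.
Apply epenthesis: kevtaavitfachov → kevtaavitifachov.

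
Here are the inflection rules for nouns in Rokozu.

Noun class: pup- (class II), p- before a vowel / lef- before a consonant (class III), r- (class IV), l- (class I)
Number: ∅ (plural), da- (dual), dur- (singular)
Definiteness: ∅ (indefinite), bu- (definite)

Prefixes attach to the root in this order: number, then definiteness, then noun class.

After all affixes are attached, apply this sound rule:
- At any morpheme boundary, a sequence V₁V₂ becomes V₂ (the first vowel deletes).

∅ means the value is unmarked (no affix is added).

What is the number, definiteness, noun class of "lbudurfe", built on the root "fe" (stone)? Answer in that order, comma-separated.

singular, definite, class I

Segment: l-bu-dur-fe.
number: dur- → singular.
definiteness: bu- → definite.
noun class: l- → class I.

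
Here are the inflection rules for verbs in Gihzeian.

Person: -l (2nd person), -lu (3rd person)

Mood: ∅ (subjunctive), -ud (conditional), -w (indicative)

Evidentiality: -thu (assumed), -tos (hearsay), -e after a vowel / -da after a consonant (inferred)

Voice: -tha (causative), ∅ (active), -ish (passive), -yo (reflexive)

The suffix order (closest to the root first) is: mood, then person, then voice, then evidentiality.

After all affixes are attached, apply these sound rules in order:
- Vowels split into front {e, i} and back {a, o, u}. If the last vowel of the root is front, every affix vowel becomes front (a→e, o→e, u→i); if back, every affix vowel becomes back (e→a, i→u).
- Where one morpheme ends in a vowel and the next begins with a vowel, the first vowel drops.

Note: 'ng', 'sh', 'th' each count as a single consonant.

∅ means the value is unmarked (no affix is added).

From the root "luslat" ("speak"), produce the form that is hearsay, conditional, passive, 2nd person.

luslatudlushtos

Attach mood conditional -ud → luslatud.
Attach person 2nd person -l → luslatudl.
Attach voice passive -ish → luslatudlish.
Attach evidentiality hearsay -tos → luslatudlishtos.
Apply vowel harmony: luslatudlishtos → luslatudlushtos.
Vowel deletion: no change.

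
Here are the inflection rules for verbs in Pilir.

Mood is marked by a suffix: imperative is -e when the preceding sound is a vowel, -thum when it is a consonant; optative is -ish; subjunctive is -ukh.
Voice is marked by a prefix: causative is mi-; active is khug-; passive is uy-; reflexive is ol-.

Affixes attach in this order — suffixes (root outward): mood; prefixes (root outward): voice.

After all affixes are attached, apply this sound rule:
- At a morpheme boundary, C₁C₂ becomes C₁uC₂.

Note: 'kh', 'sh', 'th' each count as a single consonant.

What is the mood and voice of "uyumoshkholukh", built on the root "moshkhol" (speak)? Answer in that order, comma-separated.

subjunctive, passive

Segment: uy-moshkhol-ukh.
mood: -ukh → subjunctive.
voice: uy- → passive.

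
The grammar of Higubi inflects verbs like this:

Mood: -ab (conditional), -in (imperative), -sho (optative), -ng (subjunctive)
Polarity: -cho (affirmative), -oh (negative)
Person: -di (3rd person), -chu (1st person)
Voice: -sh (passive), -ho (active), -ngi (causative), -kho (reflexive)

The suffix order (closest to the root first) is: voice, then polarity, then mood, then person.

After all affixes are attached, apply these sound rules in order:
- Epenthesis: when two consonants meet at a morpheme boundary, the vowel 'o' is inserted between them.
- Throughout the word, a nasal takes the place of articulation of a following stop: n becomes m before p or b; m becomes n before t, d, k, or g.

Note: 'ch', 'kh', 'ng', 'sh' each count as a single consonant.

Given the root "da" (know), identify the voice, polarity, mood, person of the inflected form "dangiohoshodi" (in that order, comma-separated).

Segment: da-ngi-oh-sho-di.
voice: -ngi → causative.
polarity: -oh → negative.
mood: -sho → optative.
person: -di → 3rd person.

causative, negative, optative, 3rd person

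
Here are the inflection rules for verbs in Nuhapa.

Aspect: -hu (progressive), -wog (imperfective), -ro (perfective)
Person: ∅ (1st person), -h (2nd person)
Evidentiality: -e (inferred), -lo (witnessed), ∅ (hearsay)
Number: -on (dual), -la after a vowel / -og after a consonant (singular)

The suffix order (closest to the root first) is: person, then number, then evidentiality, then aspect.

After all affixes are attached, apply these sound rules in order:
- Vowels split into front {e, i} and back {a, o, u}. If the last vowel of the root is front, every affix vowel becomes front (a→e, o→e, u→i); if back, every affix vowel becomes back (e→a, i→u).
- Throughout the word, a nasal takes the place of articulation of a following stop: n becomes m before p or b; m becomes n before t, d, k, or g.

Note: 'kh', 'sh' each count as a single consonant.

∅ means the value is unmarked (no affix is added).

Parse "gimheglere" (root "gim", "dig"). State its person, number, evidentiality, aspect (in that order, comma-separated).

2nd person, singular, witnessed, perfective

Segment: gim-h-og-lo-ro.
person: -h → 2nd person.
number: -la/og → singular.
evidentiality: -lo → witnessed.
aspect: -ro → perfective.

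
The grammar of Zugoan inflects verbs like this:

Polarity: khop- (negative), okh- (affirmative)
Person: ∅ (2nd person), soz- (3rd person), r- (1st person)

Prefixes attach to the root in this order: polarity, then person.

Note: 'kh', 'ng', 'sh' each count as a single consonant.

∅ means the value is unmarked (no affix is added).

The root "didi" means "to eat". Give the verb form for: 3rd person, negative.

sozkhopdidi

Attach polarity negative khop- → khopdidi.
Attach person 3rd person soz- → sozkhopdidi.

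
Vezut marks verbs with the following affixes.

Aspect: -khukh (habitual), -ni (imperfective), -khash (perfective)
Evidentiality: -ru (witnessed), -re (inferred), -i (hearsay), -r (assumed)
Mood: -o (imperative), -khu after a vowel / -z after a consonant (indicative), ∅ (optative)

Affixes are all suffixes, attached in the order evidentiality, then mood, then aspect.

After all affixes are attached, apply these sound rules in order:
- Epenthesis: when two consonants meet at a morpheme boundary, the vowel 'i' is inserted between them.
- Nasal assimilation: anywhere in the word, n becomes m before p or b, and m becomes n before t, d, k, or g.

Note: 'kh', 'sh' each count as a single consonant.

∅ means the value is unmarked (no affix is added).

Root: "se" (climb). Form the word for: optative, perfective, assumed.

Attach evidentiality assumed -r → ser.
mood = optative: zero marking, form stays ser.
Attach aspect perfective -khash → serkhash.
Apply epenthesis: serkhash → serikhash.
Nasal assimilation: no change.

serikhash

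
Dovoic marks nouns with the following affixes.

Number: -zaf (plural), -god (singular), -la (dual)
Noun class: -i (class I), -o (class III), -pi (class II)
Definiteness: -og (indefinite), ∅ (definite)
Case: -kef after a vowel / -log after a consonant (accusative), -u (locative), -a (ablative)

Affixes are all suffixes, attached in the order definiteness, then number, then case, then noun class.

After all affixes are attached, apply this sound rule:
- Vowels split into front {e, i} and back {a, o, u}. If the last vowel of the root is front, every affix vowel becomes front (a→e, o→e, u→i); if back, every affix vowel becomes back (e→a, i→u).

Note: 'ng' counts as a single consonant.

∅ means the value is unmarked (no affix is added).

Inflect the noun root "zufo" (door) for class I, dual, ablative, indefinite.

zufooglaau

Attach definiteness indefinite -og → zufoog.
Attach number dual -la → zufoogla.
Attach case ablative -a → zufooglaa.
Attach noun class class I -i → zufooglaai.
Apply vowel harmony: zufooglaai → zufooglaau.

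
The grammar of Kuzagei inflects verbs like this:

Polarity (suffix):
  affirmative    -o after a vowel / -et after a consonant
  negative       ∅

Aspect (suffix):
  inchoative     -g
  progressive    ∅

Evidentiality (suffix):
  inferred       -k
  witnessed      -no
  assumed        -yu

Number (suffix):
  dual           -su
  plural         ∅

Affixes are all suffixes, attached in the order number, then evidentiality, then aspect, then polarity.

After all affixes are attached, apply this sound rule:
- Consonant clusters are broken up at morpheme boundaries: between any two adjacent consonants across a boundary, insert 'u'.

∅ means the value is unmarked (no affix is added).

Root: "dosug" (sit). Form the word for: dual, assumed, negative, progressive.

Attach number dual -su → dosugsu.
Attach evidentiality assumed -yu → dosugsuyu.
aspect = progressive: zero marking, form stays dosugsuyu.
polarity = negative: zero marking, form stays dosugsuyu.
Apply epenthesis: dosugsuyu → dosugusuyu.

dosugusuyu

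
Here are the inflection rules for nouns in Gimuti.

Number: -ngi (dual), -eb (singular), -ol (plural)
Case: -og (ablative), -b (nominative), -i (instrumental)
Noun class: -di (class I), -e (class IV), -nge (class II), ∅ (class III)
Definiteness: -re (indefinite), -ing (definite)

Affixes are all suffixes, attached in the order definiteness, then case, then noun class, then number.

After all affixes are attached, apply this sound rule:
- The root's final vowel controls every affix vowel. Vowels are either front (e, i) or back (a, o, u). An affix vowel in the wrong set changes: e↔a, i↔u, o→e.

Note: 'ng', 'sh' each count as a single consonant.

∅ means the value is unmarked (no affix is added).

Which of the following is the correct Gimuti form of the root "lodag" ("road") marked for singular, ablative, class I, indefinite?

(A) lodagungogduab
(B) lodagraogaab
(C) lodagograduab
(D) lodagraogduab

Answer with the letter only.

D

Attach definiteness indefinite -re → lodagre.
Attach case ablative -og → lodagreog.
Attach noun class class I -di → lodagreogdi.
Attach number singular -eb → lodagreogdieb.
Apply vowel harmony: lodagreogdieb → lodagraogduab.
So the correct form is lodagraogduab, option (D).
(A) lodagungogduab is wrong: it uses definite instead of indefinite for definiteness.
(B) lodagraogaab is wrong: it uses class IV instead of class I for noun class.
(C) lodagograduab is wrong: it has the affixes in the wrong order.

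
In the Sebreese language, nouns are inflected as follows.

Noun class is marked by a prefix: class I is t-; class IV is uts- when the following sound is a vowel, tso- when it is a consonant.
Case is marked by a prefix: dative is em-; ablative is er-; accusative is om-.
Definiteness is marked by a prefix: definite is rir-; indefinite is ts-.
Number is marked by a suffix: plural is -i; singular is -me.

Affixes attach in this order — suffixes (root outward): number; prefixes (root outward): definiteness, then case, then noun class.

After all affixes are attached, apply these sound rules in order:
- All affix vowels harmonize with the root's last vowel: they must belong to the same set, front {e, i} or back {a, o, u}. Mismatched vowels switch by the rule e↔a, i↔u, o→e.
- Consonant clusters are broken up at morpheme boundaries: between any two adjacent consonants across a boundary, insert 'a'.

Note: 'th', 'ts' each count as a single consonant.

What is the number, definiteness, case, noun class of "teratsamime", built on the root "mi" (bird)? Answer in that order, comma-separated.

singular, indefinite, ablative, class I

Segment: t-er-ts-mi-me.
number: -me → singular.
definiteness: ts- → indefinite.
case: er- → ablative.
noun class: t- → class I.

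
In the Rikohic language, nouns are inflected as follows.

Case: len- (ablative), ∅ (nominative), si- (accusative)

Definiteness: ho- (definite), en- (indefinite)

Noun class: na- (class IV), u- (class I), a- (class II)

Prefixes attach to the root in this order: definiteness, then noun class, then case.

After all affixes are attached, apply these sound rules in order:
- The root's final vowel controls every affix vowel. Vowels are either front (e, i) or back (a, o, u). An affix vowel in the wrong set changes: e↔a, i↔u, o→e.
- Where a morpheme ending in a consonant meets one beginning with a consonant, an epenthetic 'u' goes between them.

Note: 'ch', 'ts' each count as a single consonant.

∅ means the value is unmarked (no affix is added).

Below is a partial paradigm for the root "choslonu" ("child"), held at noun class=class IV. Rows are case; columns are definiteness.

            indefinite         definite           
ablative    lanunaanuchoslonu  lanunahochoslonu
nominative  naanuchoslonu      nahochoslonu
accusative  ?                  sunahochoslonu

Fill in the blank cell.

sunaanuchoslonu

Attach definiteness indefinite en- → enchoslonu.
Attach noun class class IV na- → naenchoslonu.
Attach case accusative si- → sinaenchoslonu.
Apply vowel harmony: sinaenchoslonu → sunaanchoslonu.
Apply epenthesis: sunaanchoslonu → sunaanuchoslonu.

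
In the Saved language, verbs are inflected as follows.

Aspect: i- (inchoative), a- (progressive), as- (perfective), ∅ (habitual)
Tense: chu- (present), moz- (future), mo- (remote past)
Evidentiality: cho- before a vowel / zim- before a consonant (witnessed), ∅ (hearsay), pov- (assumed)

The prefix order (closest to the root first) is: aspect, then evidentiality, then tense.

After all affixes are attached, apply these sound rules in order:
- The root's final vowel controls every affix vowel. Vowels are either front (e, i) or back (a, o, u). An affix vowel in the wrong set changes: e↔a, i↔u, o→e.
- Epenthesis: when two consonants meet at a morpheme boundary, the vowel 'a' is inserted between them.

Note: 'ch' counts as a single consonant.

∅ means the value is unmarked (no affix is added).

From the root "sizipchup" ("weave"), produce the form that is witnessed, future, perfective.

Attach aspect perfective as- → assizipchup.
Attach evidentiality witnessed cho- (before vowel 'a') → choassizipchup.
Attach tense future moz- → mozchoassizipchup.
Vowel harmony: no change.
Apply epenthesis: mozchoassizipchup → mozachoasasizipchup.

mozachoasasizipchup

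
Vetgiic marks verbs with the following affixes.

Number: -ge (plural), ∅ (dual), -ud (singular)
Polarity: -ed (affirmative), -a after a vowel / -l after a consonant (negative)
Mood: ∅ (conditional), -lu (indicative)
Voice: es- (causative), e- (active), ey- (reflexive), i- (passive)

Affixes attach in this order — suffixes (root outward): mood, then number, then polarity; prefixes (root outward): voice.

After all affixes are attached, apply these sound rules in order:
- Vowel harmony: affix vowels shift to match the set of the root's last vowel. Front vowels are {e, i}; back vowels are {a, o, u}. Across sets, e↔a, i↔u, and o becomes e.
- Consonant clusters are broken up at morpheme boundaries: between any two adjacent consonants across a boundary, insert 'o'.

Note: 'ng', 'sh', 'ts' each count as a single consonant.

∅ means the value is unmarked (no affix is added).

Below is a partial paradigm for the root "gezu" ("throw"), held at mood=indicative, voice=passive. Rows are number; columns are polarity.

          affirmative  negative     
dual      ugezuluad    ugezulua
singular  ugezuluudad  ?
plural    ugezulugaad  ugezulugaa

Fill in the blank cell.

ugezuluudol

Attach mood indicative -lu → gezulu.
Attach voice passive i- → igezulu.
Attach number singular -ud → igezuluud.
Attach polarity negative -l (after consonant 'd') → igezuluudl.
Apply vowel harmony: igezuluudl → ugezuluudl.
Apply epenthesis: ugezuluudl → ugezuluudol.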